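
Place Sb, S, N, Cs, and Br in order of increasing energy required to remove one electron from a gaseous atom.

N is in period 2, group 15; S is in period 3, group 16; Br is in period 4, group 17; Sb is in period 5, group 15; Cs is in period 6, group 1.
First ionization energy rises across a period (greater Z_eff holds electrons more tightly) and falls down a group (valence electrons are farther from the nucleus).
These span different periods and groups, so the two trends combine.
Sb > Cs: relative to Cs, both the across-period and down-group shifts push Sb's first ionization energy up.
S > Sb: both effects reinforce here, so S is clearly the higher of the two.
Br > S: the two effects oppose for this pair; the across-period effect wins (1140 vs 1000 kJ/mol).
N > Br: period and group pull opposite ways; the down-group shift dominates (1402 vs 1140 kJ/mol).
For reference (kJ/mol): N 1402, S 1000, Br 1140, Sb 831, Cs 376.
So from lowest to highest: Cs < Sb < S < Br < N.

Cs < Sb < S < Br < N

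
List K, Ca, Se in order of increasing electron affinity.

Ca, K, Se

K is in period 4, group 1; Ca is in period 4, group 2; Se is in period 4, group 16.
EA tends to increase across a period and decrease down a group, though the pattern is less regular than for IE or radius.
All lie in period 4; the across-period trend (electron affinity increases left to right) applies, with the exception below.
Note the exception: K has a higher electron affinity than Ca, contrary to the simple trend — adding an electron to Ca (ns²) has to open a new, higher-energy np subshell, which is unfavourable.
Approximate values (kJ/mol): K 48, Ca 2, Se 195.
So from lowest to highest: Ca < K < Se.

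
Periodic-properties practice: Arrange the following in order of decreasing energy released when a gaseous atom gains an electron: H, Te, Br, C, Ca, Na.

H is in period 1, group 1; C is in period 2, group 14; Na is in period 3, group 1; Ca is in period 4, group 2; Br is in period 4, group 17; Te is in period 5, group 16.
Atoms with high Z_eff and room in the valence shell (especially the halogens) have the most exothermic electron affinities.
These span different periods and groups, so the two trends combine.
Na > Ca: period and group pull opposite ways; the down-group shift dominates (53 vs 2 kJ/mol).
H > Na: H sits above Na in group 1, so the down-group effect alone puts H higher.
C > H: the two effects oppose for this pair; the across-period effect wins (122 vs 73 kJ/mol).
Te > C: the two effects oppose for this pair; the across-period effect wins (190 vs 122 kJ/mol).
Br > Te: both effects reinforce here, so Br is clearly the higher of the two.
Approximate values (kJ/mol): H 73, C 122, Na 53, Ca 2, Br 325, Te 190.
So from highest to lowest: Br > Te > C > H > Na > Ca.

Br, Te, C, H, Na, Ca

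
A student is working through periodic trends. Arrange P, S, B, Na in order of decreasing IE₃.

Na > B > S > P

Consider each +2 ion: P²⁺ still has 3 valence electrons; S²⁺ still has 4 valence electrons; B²⁺ still has 1 valence electron; Na²⁺ is already 1 electron into the core.
Pulling an electron out of a noble-gas core costs far more than removing a remaining valence electron, so Na sits at the high end of IE_3.
Valence configurations: P²⁺ [Ne]3s²3p¹, S²⁺ [Ne]3s²3p², B²⁺ [He]2s¹.
The numbers (kJ/mol): P 2914, S 3357, B 3660, Na 6910.
Hence IE_3: P < S < B < Na.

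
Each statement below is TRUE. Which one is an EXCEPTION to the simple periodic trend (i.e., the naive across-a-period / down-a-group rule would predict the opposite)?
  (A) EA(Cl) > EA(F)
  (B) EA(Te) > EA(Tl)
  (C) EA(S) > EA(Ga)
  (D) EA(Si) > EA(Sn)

The general trend: electron affinity increases across a period and decreases down a group.
(A) Cl (period 3, group 17) vs F (period 2, group 17): the stated order contradicts the simple trend.
(B) Te (period 5, group 16) vs Tl (period 6, group 13): the stated order agrees with the simple trend.
(C) S (period 3, group 16) vs Ga (period 4, group 13): the stated order agrees with the simple trend.
(D) Si (period 3, group 14) vs Sn (period 5, group 14): the stated order agrees with the simple trend.
The exception is (A): F's small 2p subshell makes the incoming electron feel strong e⁻–e⁻ repulsion, so Cl actually releases more energy on gaining an electron.

(A)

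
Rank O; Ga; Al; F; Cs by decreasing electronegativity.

F > O > Ga > Al > Cs

Atoms toward the upper right of the periodic table pull bonding electrons most strongly.
Here both period and group differ, so the two effects have to be weighed against each other.
Al > Cs: relative to Cs, both the across-period and down-group shifts push Al's electronegativity up.
Ga > Al: this pair runs against the simple trend — see the exception note.
O > Ga: relative to Ga, both the across-period and down-group shifts push O's electronegativity up.
F > O: F lies to the right of O in period 2, so the across-period effect alone puts F higher.
Note the exception: Ga has a higher electronegativity than Al, contrary to the simple trend — poor shielding by filled d (and f) subshells raises the heavier element's effective nuclear charge more than the simple down-group trend predicts.
Approximate values (Pauling): O 3.44, F 3.98, Al 1.61, Ga 1.81, Cs 0.79.
So from highest to lowest: F > O > Ga > Al > Cs.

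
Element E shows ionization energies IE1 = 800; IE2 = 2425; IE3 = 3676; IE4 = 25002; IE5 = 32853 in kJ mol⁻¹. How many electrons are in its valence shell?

Look for the largest jump between consecutive ionization energies: IE4/IE3 ≈ 6.8, far larger than any earlier ratio.
That jump marks the point where a core electron is being removed. So the atom has 3 valence electrons.

3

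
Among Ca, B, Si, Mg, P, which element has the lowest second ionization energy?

Consider each +1 ion: Ca⁺ still has 1 valence electron; B⁺ still has 2 valence electrons; Si⁺ still has 3 valence electrons; Mg⁺ still has 1 valence electron; P⁺ still has 4 valence electrons.
All are still removing valence electrons, so compare the +1 ions as you would atoms: IE_2 generally rises across a period (higher Z_eff) and falls down a group (larger shell), subject to the usual subshell exceptions.
Valence configurations: Ca⁺ [Ar]4s¹, B⁺ [He]2s², Si⁺ [Ne]3s²3p¹, Mg⁺ [Ne]3s¹, P⁺ [Ne]3s²3p².
Approximate IE_2 values (kJ/mol): Ca 1145, B 2427, Si 1577, Mg 1451, P 1907.
So the second ionization energies run Ca < Mg < Si < P < B.

Ca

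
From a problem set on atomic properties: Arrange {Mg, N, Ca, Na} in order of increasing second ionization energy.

Ca, Mg, N, Na

After 1 electron has been removed, what remains? Mg⁺ still has 1 valence electron; N⁺ still has 4 valence electrons; Ca⁺ still has 1 valence electron; Na⁺ is the bare [Ne] core.
Core electrons are held far more tightly than valence electrons, so Na tops the IE_2 order.
Valence configurations: Mg⁺ [Ne]3s¹, N⁺ [He]2s²2p², Ca⁺ [Ar]4s¹.
The numbers (kJ/mol): Mg 1451, N 2856, Ca 1145, Na 4562.
Putting it together, IE_2: Ca < Mg < N < Na.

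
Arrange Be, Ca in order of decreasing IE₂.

Be > Ca

IE_2 is the cost of taking one more electron from the +1 cation: Be⁺ still has 1 valence electron; Ca⁺ still has 1 valence electron.
All are still removing valence electrons, so compare the +1 ions as you would atoms: IE_2 generally rises across a period (higher Z_eff) and falls down a group (larger shell), subject to the usual subshell exceptions.
Valence configurations: Be⁺ [He]2s¹, Ca⁺ [Ar]4s¹.
Tabulated IE_2 (kJ/mol): Be 1757, Ca 1145.
Putting it together, IE_2: Ca < Be.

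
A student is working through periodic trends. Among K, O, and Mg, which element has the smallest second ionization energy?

Mg

IE_2 is the cost of taking one more electron from the +1 cation: K⁺ is the bare [Ar] core; O⁺ still has 5 valence electrons; Mg⁺ still has 1 valence electron.
Usually core removal costs more than valence removal, but here the competition is close: a tightly held n=2 valence electron can cost more to remove than an n=3 core electron, so the actual values have to decide it.
Valence configurations: O⁺ [He]2s²2p³, Mg⁺ [Ne]3s¹.
Approximate IE_2 values (kJ/mol): K 3052, O 3388, Mg 1451.
Hence IE_2: Mg < K < O.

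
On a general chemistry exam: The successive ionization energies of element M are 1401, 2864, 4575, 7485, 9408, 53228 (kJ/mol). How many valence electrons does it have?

5

Look for the largest jump between consecutive ionization energies: IE6/IE5 ≈ 5.7, far larger than any earlier ratio.
That jump marks the point where a core electron is being removed. So the atom has 5 valence electrons.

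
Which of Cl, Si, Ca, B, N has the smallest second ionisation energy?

Consider each +1 ion: Cl⁺ still has 6 valence electrons; Si⁺ still has 3 valence electrons; Ca⁺ still has 1 valence electron; B⁺ still has 2 valence electrons; N⁺ still has 4 valence electrons.
All are still removing valence electrons, so compare the +1 ions as you would atoms: IE_2 generally rises across a period (higher Z_eff) and falls down a group (larger shell), subject to the usual subshell exceptions.
Valence configurations: Cl⁺ [Ne]3s²3p⁴, Si⁺ [Ne]3s²3p¹, Ca⁺ [Ar]4s¹, B⁺ [He]2s², N⁺ [He]2s²2p².
Tabulated IE_2 (kJ/mol): Cl 2298, Si 1577, Ca 1145, B 2427, N 2856.
So the second ionization energies run Ca < Si < Cl < B < N.

Ca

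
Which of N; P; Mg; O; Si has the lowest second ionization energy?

The second ionization energy removes an electron from the +1 ion. For each element: N⁺ still has 4 valence electrons; P⁺ still has 4 valence electrons; Mg⁺ still has 1 valence electron; O⁺ still has 5 valence electrons; Si⁺ still has 3 valence electrons.
All are still removing valence electrons, so compare the +1 ions as you would atoms: IE_2 generally rises across a period (higher Z_eff) and falls down a group (larger shell), subject to the usual subshell exceptions.
Valence configurations: N⁺ [He]2s²2p², P⁺ [Ne]3s²3p², Mg⁺ [Ne]3s¹, O⁺ [He]2s²2p³, Si⁺ [Ne]3s²3p¹.
Tabulated IE_2 (kJ/mol): N 2856, P 1907, Mg 1451, O 3388, Si 1577.
Putting it together, IE_2: Mg < Si < P < N < O.

Mg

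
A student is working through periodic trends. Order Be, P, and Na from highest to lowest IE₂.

Na > P > Be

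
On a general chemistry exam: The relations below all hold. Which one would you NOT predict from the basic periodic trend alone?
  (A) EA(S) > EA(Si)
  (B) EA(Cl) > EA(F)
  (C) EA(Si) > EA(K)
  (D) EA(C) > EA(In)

(B)

The general trend: electron affinity increases across a period and decreases down a group.
(A) S (period 3, group 16) vs Si (period 3, group 14): the stated order agrees with the simple trend.
(B) Cl (period 3, group 17) vs F (period 2, group 17): the stated order contradicts the simple trend.
(C) Si (period 3, group 14) vs K (period 4, group 1): the stated order agrees with the simple trend.
(D) C (period 2, group 14) vs In (period 5, group 13): the stated order agrees with the simple trend.
The exception is (B): F's small 2p subshell makes the incoming electron feel strong e⁻–e⁻ repulsion, so Cl actually releases more energy on gaining an electron.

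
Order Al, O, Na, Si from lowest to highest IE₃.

After 2 electrons have been removed, what remains? Al²⁺ still has 1 valence electron; O²⁺ still has 4 valence electrons; Na²⁺ is already 1 electron into the core; Si²⁺ still has 2 valence electrons.
Core electrons are held far more tightly than valence electrons, so Na tops the IE_3 order.
Valence configurations: Al²⁺ [Ne]3s¹, O²⁺ [He]2s²2p², Si²⁺ [Ne]3s².
Tabulated IE_3 (kJ/mol): Al 2745, O 5300, Na 6910, Si 3232.
Overall IE_3 order: Al < Si < O < Na.

Al < Si < O < Na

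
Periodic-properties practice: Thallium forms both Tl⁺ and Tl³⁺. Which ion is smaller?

Both ions have Z = 81 protons, but Tl³⁺ has lost more electrons, so its remaining electrons feel a larger effective nuclear charge per electron and are pulled in more tightly.
Higher positive charge → smaller ion, so Tl⁺ > Tl³⁺.

Tl³⁺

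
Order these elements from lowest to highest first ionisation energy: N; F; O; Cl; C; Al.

Al < C < Cl < O < N < F

C is in period 2, group 14; N is in period 2, group 15; O is in period 2, group 16; F is in period 2, group 17; Al is in period 3, group 13; Cl is in period 3, group 17.
Removing the outermost electron gets harder across a period and easier down a group.
Neither a single period nor a single group — weigh both effects.
C > Al: relative to Al, both the across-period and down-group shifts push C's first ionization energy up.
Cl > C: the two effects oppose for this pair; the across-period effect wins (1251 vs 1086 kJ/mol).
O > Cl: period and group pull opposite ways; the down-group shift dominates (1314 vs 1251 kJ/mol).
N > O: this pair runs against the simple trend — see the exception note.
F > N: F lies to the right of N in period 2, so the across-period effect alone puts F higher.
Note the exception: N has a higher first ionization energy than O, contrary to the simple trend — pairing an electron in O's 2p⁴ costs repulsion energy, so O ionizes more easily than half-filled N (2p³).
Approximate values (kJ/mol): C 1086, N 1402, O 1314, F 1681, Al 578, Cl 1251.
So from lowest to highest: Al < C < Cl < O < N < F.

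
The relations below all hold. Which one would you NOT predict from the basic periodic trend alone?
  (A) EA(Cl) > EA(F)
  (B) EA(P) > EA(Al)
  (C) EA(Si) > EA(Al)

The general trend: electron affinity increases across a period and decreases down a group.
(A) Cl (period 3, group 17) vs F (period 2, group 17): the stated order contradicts the simple trend.
(B) P (period 3, group 15) vs Al (period 3, group 13): the stated order agrees with the simple trend.
(C) Si (period 3, group 14) vs Al (period 3, group 13): the stated order agrees with the simple trend.
The exception is (A): F's small 2p subshell makes the incoming electron feel strong e⁻–e⁻ repulsion, so Cl actually releases more energy on gaining an electron.

(A)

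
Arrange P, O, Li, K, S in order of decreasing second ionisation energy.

Li > O > K > S > P

The second ionization energy removes an electron from the +1 ion. For each element: P⁺ still has 4 valence electrons; O⁺ still has 5 valence electrons; Li⁺ is the bare [He] core; K⁺ is the bare [Ar] core; S⁺ still has 5 valence electrons.
Usually core removal costs more than valence removal, but here the competition is close: a tightly held n=2 valence electron can cost more to remove than an n=3 core electron, so the actual values have to decide it.
Valence configurations: P⁺ [Ne]3s²3p², O⁺ [He]2s²2p³, S⁺ [Ne]3s²3p³.
The numbers (kJ/mol): P 1907, O 3388, Li 7298, K 3052, S 2252.
Putting it together, IE_2: P < S < K < O < Li.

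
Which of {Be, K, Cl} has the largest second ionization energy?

K

IE_2 is the cost of taking one more electron from the +1 cation: Be⁺ still has 1 valence electron; K⁺ is the bare [Ar] core; Cl⁺ still has 6 valence electrons.
Pulling an electron out of a noble-gas core costs far more than removing a remaining valence electron, so K sits at the high end of IE_2.
Valence configurations: Be⁺ [He]2s¹, Cl⁺ [Ne]3s²3p⁴.
The numbers (kJ/mol): Be 1757, K 3052, Cl 2298.
Overall IE_2 order: Be < Cl < K.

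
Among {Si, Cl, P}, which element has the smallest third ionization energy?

P

IE_3 is the cost of taking one more electron from the +2 cation: Si²⁺ still has 2 valence electrons; Cl²⁺ still has 5 valence electrons; P²⁺ still has 3 valence electrons.
All are still removing valence electrons, so compare the +2 ions as you would atoms: IE_3 generally rises across a period (higher Z_eff) and falls down a group (larger shell), subject to the usual subshell exceptions.
Valence configurations: Si²⁺ [Ne]3s², Cl²⁺ [Ne]3s²3p³, P²⁺ [Ne]3s²3p¹.
P²⁺ loses a lone 3p electron whereas Si²⁺ must break into a filled 3s² pair, so IE_3(Si) > IE_3(P) even though P has the higher nuclear charge.
Tabulated IE_3 (kJ/mol): Si 3232, Cl 3822, P 2914.
So the third ionization energies run P < Si < Cl.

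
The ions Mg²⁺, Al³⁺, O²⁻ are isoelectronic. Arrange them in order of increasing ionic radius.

All of these have 10 electrons, so size is governed by nuclear charge alone: the more protons, the stronger the pull on the same electron cloud, and the smaller the ion.
Nuclear charges: Al³⁺ (Z=13), Mg²⁺ (Z=12), O²⁻ (Z=8).
Smallest to largest: Al³⁺ < Mg²⁺ < O²⁻.

Al³⁺ < Mg²⁺ < O²⁻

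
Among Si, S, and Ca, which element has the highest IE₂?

After 1 electron has been removed, what remains? Si⁺ still has 3 valence electrons; S⁺ still has 5 valence electrons; Ca⁺ still has 1 valence electron.
All are still removing valence electrons, so compare the +1 ions as you would atoms: IE_2 generally rises across a period (higher Z_eff) and falls down a group (larger shell), subject to the usual subshell exceptions.
Valence configurations: Si⁺ [Ne]3s²3p¹, S⁺ [Ne]3s²3p³, Ca⁺ [Ar]4s¹.
Tabulated IE_2 (kJ/mol): Si 1577, S 2252, Ca 1145.
So the second ionization energies run Ca < Si < S.

S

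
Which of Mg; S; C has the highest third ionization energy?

The third ionization energy removes an electron from the +2 ion. For each element: Mg²⁺ is the bare [Ne] core; S²⁺ still has 4 valence electrons; C²⁺ still has 2 valence electrons.
Breaking into a closed-shell core is much more expensive than removing a leftover valence electron — Mg has the largest IE_3 here.
Valence configurations: S²⁺ [Ne]3s²3p², C²⁺ [He]2s².
The numbers (kJ/mol): Mg 7733, S 3357, C 4620.
So the third ionization energies run S < C < Mg.

Mg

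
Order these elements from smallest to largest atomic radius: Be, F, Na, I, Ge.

Radius decreases left→right (rising Z_eff, same n) and increases top→bottom (higher n).
These span different periods and groups, so the two trends combine.
Be > F: both are in period 2; the period trend gives Be the larger value.
Ge > Be: the two effects oppose for this pair; the down-group effect wins (121 vs 102 pm).
I > Ge: the two effects oppose for this pair; the down-group effect wins (133 vs 121 pm).
Na > I: the two effects oppose for this pair; the across-period effect wins (155 vs 133 pm).
Approximate values (pm): Be 102, F 64, Na 155, Ge 121, I 133.
So from smallest to largest: F < Be < Ge < I < Na.

F < Be < Ge < I < Na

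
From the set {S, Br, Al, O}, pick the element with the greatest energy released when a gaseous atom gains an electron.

O is in period 2, group 16; Al is in period 3, group 13; S is in period 3, group 16; Br is in period 4, group 17.
Adding an electron releases more energy for atoms nearer the top right (short of the noble gases).
These span different periods and groups, so the two trends combine.
O > Al: both effects reinforce here, so O is clearly the higher of the two.
S > O: this pair runs against the simple trend — see the exception note.
Br > S: period and group pull opposite ways; the across-period shift dominates (325 vs 200 kJ/mol).
Note the exception: S has a higher electron affinity than O, contrary to the simple trend — the compact 2p subshell of O repels the added electron more than S's larger 3p does.
Tabulated electron affinity (kJ/mol): O 141, Al 42, S 200, Br 325.
The greatest energy released when a gaseous atom gains an electron among these belongs to Br.

Br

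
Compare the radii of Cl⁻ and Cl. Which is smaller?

Forming Cl⁻ adds 1 electron to Cl. More electron–electron repulsion in the same shell, with unchanged nuclear charge, lets the cloud expand.
An anion is larger than its parent atom: Cl⁻ > Cl.

Cl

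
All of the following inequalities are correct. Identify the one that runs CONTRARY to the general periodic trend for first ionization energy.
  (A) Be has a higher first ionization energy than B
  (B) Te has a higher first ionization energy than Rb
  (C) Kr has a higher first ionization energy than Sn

The general trend: first ionization energy increases across a period and decreases down a group.
(A) Be (period 2, group 2) vs B (period 2, group 13): the stated order contradicts the simple trend.
(B) Te (period 5, group 16) vs Rb (period 5, group 1): the stated order agrees with the simple trend.
(C) Kr (period 4, group 18) vs Sn (period 5, group 14): the stated order agrees with the simple trend.
The exception is (A): removing B's lone 2p electron is easier than breaking Be's filled 2s².

(A)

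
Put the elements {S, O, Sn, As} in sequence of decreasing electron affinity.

S > O > Sn > As

O is in period 2, group 16; S is in period 3, group 16; As is in period 4, group 15; Sn is in period 5, group 14.
EA tends to increase across a period and decrease down a group, though the pattern is less regular than for IE or radius.
These span different periods and groups, so the two trends combine.
Sn > As: this pair runs against the simple trend — see the exception note.
O > Sn: both effects reinforce here, so O is clearly the higher of the two.
S > O: this pair runs against the simple trend — see the exception note.
Note the exception: Sn has a higher electron affinity than As, contrary to the simple trend — adding an electron to As's half-filled np³ subshell costs electron-pairing energy.
Note the exception: S has a higher electron affinity than O, contrary to the simple trend — the compact 2p subshell of O repels the added electron more than S's larger 3p does.
Tabulated electron affinity (kJ/mol): O 141, S 200, As 78, Sn 107.
So from highest to lowest: S > O > Sn > As.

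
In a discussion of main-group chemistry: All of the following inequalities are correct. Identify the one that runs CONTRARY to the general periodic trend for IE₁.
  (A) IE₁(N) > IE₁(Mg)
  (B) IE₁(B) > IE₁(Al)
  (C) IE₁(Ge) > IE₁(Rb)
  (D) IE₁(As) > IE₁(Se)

(D)

The general trend: IE₁ increases across a period and decreases down a group.
(A) N (period 2, group 15) vs Mg (period 3, group 2): the stated order agrees with the simple trend.
(B) B (period 2, group 13) vs Al (period 3, group 13): the stated order agrees with the simple trend.
(C) Ge (period 4, group 14) vs Rb (period 5, group 1): the stated order agrees with the simple trend.
(D) As (period 4, group 15) vs Se (period 4, group 16): the stated order contradicts the simple trend.
The exception is (D): Se (4p⁴) ionizes more easily than half-filled As (4p³).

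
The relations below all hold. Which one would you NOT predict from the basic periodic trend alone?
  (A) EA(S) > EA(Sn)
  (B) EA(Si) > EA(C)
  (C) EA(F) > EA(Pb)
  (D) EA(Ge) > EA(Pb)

(B)

The general trend: electron affinity increases across a period and decreases down a group.
(A) S (period 3, group 16) vs Sn (period 5, group 14): the stated order agrees with the simple trend.
(B) Si (period 3, group 14) vs C (period 2, group 14): the stated order contradicts the simple trend.
(C) F (period 2, group 17) vs Pb (period 6, group 14): the stated order agrees with the simple trend.
(D) Ge (period 4, group 14) vs Pb (period 6, group 14): the stated order agrees with the simple trend.
The exception is (B): Si's larger, more diffuse 3p orbitals accept an added electron slightly more readily than C's compact 2p.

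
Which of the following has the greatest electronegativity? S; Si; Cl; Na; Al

Na is in period 3, group 1; Al is in period 3, group 13; Si is in period 3, group 14; S is in period 3, group 16; Cl is in period 3, group 17.
EN rises left→right (higher Z_eff, smaller atoms) and falls top→bottom (larger, more shielded atoms).
All lie in period 3, so electronegativity increases left to right.
The greatest electronegativity among these belongs to Cl.

Cl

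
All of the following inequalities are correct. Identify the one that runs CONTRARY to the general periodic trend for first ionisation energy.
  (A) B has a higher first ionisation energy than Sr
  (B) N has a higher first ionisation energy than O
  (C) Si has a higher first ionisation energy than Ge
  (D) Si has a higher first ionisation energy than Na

The general trend: first ionisation energy increases across a period and decreases down a group.
(A) B (period 2, group 13) vs Sr (period 5, group 2): the stated order agrees with the simple trend.
(B) N (period 2, group 15) vs O (period 2, group 16): the stated order contradicts the simple trend.
(C) Si (period 3, group 14) vs Ge (period 4, group 14): the stated order agrees with the simple trend.
(D) Si (period 3, group 14) vs Na (period 3, group 1): the stated order agrees with the simple trend.
The exception is (B): pairing an electron in O's 2p⁴ costs repulsion energy, so O ionizes more easily than half-filled N (2p³).

(B)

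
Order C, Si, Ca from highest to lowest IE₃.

The third ionization energy removes an electron from the +2 ion. For each element: C²⁺ still has 2 valence electrons; Si²⁺ still has 2 valence electrons; Ca²⁺ is the bare [Ar] core.
Core electrons are held far more tightly than valence electrons, so Ca tops the IE_3 order.
Valence configurations: C²⁺ [He]2s², Si²⁺ [Ne]3s².
Approximate IE_3 values (kJ/mol): C 4620, Si 3232, Ca 4912.
So the third ionization energies run Si < C < Ca.

Ca, C, Si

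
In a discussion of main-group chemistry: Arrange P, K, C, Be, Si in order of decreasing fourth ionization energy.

After 3 electrons have been removed, what remains? P³⁺ still has 2 valence electrons; K³⁺ is already 2 electrons into the core; C³⁺ still has 1 valence electron; Be³⁺ is already 1 electron into the core; Si³⁺ still has 1 valence electron.
Usually core removal costs more than valence removal, but here the competition is close: a tightly held n=2 valence electron can cost more to remove than an n=3 core electron, so the actual values have to decide it.
Valence configurations: P³⁺ [Ne]3s², C³⁺ [He]2s¹, Si³⁺ [Ne]3s¹.
Approximate IE_4 values (kJ/mol): P 4964, K 5877, C 6223, Be 21007, Si 4356.
Putting it together, IE_4: Si < P < K < C < Be.

Be > C > K > P > Si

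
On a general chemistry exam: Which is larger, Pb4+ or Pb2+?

Pb2+

Both ions have Z = 82 protons, but Pb4+ has lost more electrons, so its remaining electrons feel a larger effective nuclear charge per electron and are pulled in more tightly.
Higher positive charge → smaller ion, so Pb2+ > Pb4+.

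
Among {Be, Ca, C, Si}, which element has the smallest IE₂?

The second ionization energy removes an electron from the +1 ion. For each element: Be⁺ still has 1 valence electron; Ca⁺ still has 1 valence electron; C⁺ still has 3 valence electrons; Si⁺ still has 3 valence electrons.
All are still removing valence electrons, so compare the +1 ions as you would atoms: IE_2 generally rises across a period (higher Z_eff) and falls down a group (larger shell), subject to the usual subshell exceptions.
Valence configurations: Be⁺ [He]2s¹, Ca⁺ [Ar]4s¹, C⁺ [He]2s²2p¹, Si⁺ [Ne]3s²3p¹.
The numbers (kJ/mol): Be 1757, Ca 1145, C 2353, Si 1577.
Putting it together, IE_2: Ca < Si < Be < C.

Ca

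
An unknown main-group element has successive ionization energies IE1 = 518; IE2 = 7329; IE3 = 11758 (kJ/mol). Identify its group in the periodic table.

Group 1

Look for the largest jump between consecutive ionization energies: IE2/IE1 ≈ 14.1, far larger than any earlier ratio.
That jump marks the point where a core electron is being removed. So the atom has 1 valence electron.
A main-group element with 1 valence electron is in group 1.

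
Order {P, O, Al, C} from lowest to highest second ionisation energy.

After 1 electron has been removed, what remains? P⁺ still has 4 valence electrons; O⁺ still has 5 valence electrons; Al⁺ still has 2 valence electrons; C⁺ still has 3 valence electrons.
All are still removing valence electrons, so compare the +1 ions as you would atoms: IE_2 generally rises across a period (higher Z_eff) and falls down a group (larger shell), subject to the usual subshell exceptions.
Valence configurations: P⁺ [Ne]3s²3p², O⁺ [He]2s²2p³, Al⁺ [Ne]3s², C⁺ [He]2s²2p¹.
Tabulated IE_2 (kJ/mol): P 1907, O 3388, Al 1817, C 2353.
Hence IE_2: Al < P < C < O.

Al < P < C < O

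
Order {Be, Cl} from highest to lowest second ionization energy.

Cl > Be

IE_2 is the cost of taking one more electron from the +1 cation: Be⁺ still has 1 valence electron; Cl⁺ still has 6 valence electrons.
All are still removing valence electrons, so compare the +1 ions as you would atoms: IE_2 generally rises across a period (higher Z_eff) and falls down a group (larger shell), subject to the usual subshell exceptions.
Valence configurations: Be⁺ [He]2s¹, Cl⁺ [Ne]3s²3p⁴.
Tabulated IE_2 (kJ/mol): Be 1757, Cl 2298.
Putting it together, IE_2: Be < Cl.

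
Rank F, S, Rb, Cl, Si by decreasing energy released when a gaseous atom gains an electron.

Cl > F > S > Si > Rb

F is in period 2, group 17; Si is in period 3, group 14; S is in period 3, group 16; Cl is in period 3, group 17; Rb is in period 5, group 1.
Adding an electron releases more energy for atoms nearer the top right (short of the noble gases).
Here both period and group differ, so the two effects have to be weighed against each other.
Si > Rb: both effects reinforce here, so Si is clearly the higher of the two.
S > Si: S lies to the right of Si in period 3, so the across-period effect alone puts S higher.
F > S: both effects reinforce here, so F is clearly the higher of the two.
Cl > F: this pair runs against the simple trend — see the exception note.
Note the exception: Cl has a higher electron affinity than F, contrary to the simple trend — F's small 2p subshell makes the incoming electron feel strong e⁻–e⁻ repulsion, so Cl actually releases more energy on gaining an electron.
Tabulated electron affinity (kJ/mol): F 328, Si 134, S 200, Cl 349, Rb 47.
So from highest to lowest: Cl > F > S > Si > Rb.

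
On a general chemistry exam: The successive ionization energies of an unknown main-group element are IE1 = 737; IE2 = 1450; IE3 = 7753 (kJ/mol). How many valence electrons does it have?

2

Look for the largest jump between consecutive ionization energies: IE3/IE2 ≈ 5.3, far larger than any earlier ratio.
That jump marks the point where a core electron is being removed. So the atom has 2 valence electrons.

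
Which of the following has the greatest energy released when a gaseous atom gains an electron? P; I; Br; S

Br

P is in period 3, group 15; S is in period 3, group 16; Br is in period 4, group 17; I is in period 5, group 17.
EA tends to increase across a period and decrease down a group, though the pattern is less regular than for IE or radius.
Here both period and group differ, so the two effects have to be weighed against each other.
S > P: S lies to the right of P in period 3, so the across-period effect alone puts S higher.
I > S: the two effects oppose for this pair; the across-period effect wins (295 vs 200 kJ/mol).
Br > I: Br sits above I in group 17, so the down-group effect alone puts Br higher.
For reference (kJ/mol): P 72, S 200, Br 325, I 295.
The greatest energy released when a gaseous atom gains an electron among these belongs to Br.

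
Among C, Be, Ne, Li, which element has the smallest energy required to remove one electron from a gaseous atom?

Li

Li is in period 2, group 1; Be is in period 2, group 2; C is in period 2, group 14; Ne is in period 2, group 18.
Across a period the outer electron is held more tightly (higher IE₁); down a group it sits in a higher shell, more shielded, and comes off more easily.
All lie in period 2, so first ionization energy increases left to right.
The smallest energy required to remove one electron from a gaseous atom among these belongs to Li.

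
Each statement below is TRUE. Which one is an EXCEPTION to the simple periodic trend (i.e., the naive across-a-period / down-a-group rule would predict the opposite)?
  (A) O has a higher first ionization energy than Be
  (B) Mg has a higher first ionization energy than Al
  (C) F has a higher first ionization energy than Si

(B)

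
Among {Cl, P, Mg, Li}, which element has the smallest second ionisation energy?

IE_2 is the cost of taking one more electron from the +1 cation: Cl⁺ still has 6 valence electrons; P⁺ still has 4 valence electrons; Mg⁺ still has 1 valence electron; Li⁺ is the bare [He] core.
Breaking into a closed-shell core is much more expensive than removing a leftover valence electron — Li has the largest IE_2 here.
Valence configurations: Cl⁺ [Ne]3s²3p⁴, P⁺ [Ne]3s²3p², Mg⁺ [Ne]3s¹.
Tabulated IE_2 (kJ/mol): Cl 2298, P 1907, Mg 1451, Li 7298.
Overall IE_2 order: Mg < P < Cl < Li.

Mg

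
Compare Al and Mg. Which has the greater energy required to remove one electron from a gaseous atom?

Mg is in period 3, group 2; Al is in period 3, group 13.
Across a period the outer electron is held more tightly (higher IE₁); down a group it sits in a higher shell, more shielded, and comes off more easily.
All lie in period 3; the across-period trend (first ionization energy increases left to right) applies, with the exception below.
Note the exception: Mg has a higher first ionization energy than Al, contrary to the simple trend — Al's single 3p electron is easier to remove than one from Mg's filled 3s².
Approximate values (kJ/mol): Mg 738, Al 578.
So Mg has the greater energy required to remove one electron from a gaseous atom (Mg > Al).

Mg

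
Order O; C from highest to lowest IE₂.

O, C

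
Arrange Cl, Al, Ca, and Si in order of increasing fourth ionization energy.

Si < Cl < Ca < Al

IE_4 is the cost of taking one more electron from the +3 cation: Cl³⁺ still has 4 valence electrons; Al³⁺ is the bare [Ne] core; Ca³⁺ is already 1 electron into the core; Si³⁺ still has 1 valence electron.
Breaking into a closed-shell core is much more expensive than removing a leftover valence electron — Ca and Al have the largest IE_4 here.
Valence configurations: Cl³⁺ [Ne]3s²3p², Si³⁺ [Ne]3s¹.
Tabulated IE_4 (kJ/mol): Cl 5159, Al 11577, Ca 6491, Si 4356.
Overall IE_4 order: Si < Cl < Ca < Al.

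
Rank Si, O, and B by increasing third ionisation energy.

Consider each +2 ion: Si²⁺ still has 2 valence electrons; O²⁺ still has 4 valence electrons; B²⁺ still has 1 valence electron.
All are still removing valence electrons, so compare the +2 ions as you would atoms: IE_3 generally rises across a period (higher Z_eff) and falls down a group (larger shell), subject to the usual subshell exceptions.
Valence configurations: Si²⁺ [Ne]3s², O²⁺ [He]2s²2p², B²⁺ [He]2s¹.
The numbers (kJ/mol): Si 3232, O 5300, B 3660.
So the third ionization energies run Si < B < O.

Si, B, O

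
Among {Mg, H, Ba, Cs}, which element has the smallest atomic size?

H is in period 1, group 1; Mg is in period 3, group 2; Cs is in period 6, group 1; Ba is in period 6, group 2.
Radius decreases left→right (rising Z_eff, same n) and increases top→bottom (higher n).
Neither a single period nor a single group — weigh both effects.
Mg > H: period and group pull opposite ways; the down-group shift dominates (139 vs 32 pm).
Ba > Mg: Ba sits below Mg in group 2, so the down-group effect alone puts Ba larger.
Cs > Ba: Cs lies to the left of Ba in period 6, so the across-period effect alone puts Cs larger.
For reference (pm): H 32, Mg 139, Cs 232, Ba 196.
The smallest atomic size among these belongs to H.

H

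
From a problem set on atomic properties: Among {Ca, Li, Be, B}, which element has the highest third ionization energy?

Be

The third ionization energy removes an electron from the +2 ion. For each element: Ca²⁺ is the bare [Ar] core; Li²⁺ is already 1 electron into the core; Be²⁺ is the bare [He] core; B²⁺ still has 1 valence electron.
Breaking into a closed-shell core is much more expensive than removing a leftover valence electron — Ca, Li and Be have the largest IE_3 here.
Approximate IE_3 values (kJ/mol): Ca 4912, Li 11815, Be 14849, B 3660.
Overall IE_3 order: B < Ca < Li < Be.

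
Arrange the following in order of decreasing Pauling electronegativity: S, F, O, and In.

O is in period 2, group 16; F is in period 2, group 17; S is in period 3, group 16; In is in period 5, group 13.
Electronegativity increases across a period and decreases down a group, tracking effective nuclear charge and atomic size.
Here both period and group differ, so the two effects have to be weighed against each other.
S > In: relative to In, both the across-period and down-group shifts push S's electronegativity up.
O > S: they share group 16; the group trend gives O the larger value.
F > O: both are in period 2; the period trend gives F the larger value.
For reference (Pauling): O 3.44, F 3.98, S 2.58, In 1.78.
So from highest to lowest: F > O > S > In.

F > O > S > In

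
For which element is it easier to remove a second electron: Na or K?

After 1 electron has been removed, what remains? Na⁺ is the bare [Ne] core; K⁺ is the bare [Ar] core.
All of these are removing an electron from a noble-gas core or deeper; the smaller core (lower principal quantum number) is held far more tightly, and within a period the higher nuclear charge binds the same core more tightly.
The numbers (kJ/mol): Na 4562, K 3052.
Hence IE_2: K < Na.

K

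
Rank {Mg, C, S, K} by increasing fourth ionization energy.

S < K < C < Mg

After 3 electrons have been removed, what remains? Mg³⁺ is already 1 electron into the core; C³⁺ still has 1 valence electron; S³⁺ still has 3 valence electrons; K³⁺ is already 2 electrons into the core.
Usually core removal costs more than valence removal, but here the competition is close: a tightly held n=2 valence electron can cost more to remove than an n=3 core electron, so the actual values have to decide it.
Valence configurations: C³⁺ [He]2s¹, S³⁺ [Ne]3s²3p¹.
Tabulated IE_4 (kJ/mol): Mg 10543, C 6223, S 4556, K 5877.
So the fourth ionization energies run S < K < C < Mg.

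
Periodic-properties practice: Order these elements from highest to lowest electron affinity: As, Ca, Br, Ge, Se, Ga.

Br > Se > Ge > As > Ga > Ca

Ca is in period 4, group 2; Ga is in period 4, group 13; Ge is in period 4, group 14; As is in period 4, group 15; Se is in period 4, group 16; Br is in period 4, group 17.
Atoms with high Z_eff and room in the valence shell (especially the halogens) have the most exothermic electron affinities.
All lie in period 4; the across-period trend (electron affinity increases left to right) applies, with the exception below.
Note the exception: Ge has a higher electron affinity than As, contrary to the simple trend — adding an electron to As's half-filled 4p³ is unfavourable, so Ge (4p²) has the more exothermic EA.
For reference (kJ/mol): Ca 2, Ga 29, Ge 119, As 78, Se 195, Br 325.
So from highest to lowest: Br > Se > Ge > As > Ga > Ca.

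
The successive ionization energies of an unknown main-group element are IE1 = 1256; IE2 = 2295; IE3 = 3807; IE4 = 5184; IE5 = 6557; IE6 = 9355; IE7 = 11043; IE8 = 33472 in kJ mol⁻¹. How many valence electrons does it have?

7

Look for the largest jump between consecutive ionization energies: IE8/IE7 ≈ 3.0, far larger than any earlier ratio.
That jump marks the point where a core electron is being removed. So the atom has 7 valence electrons.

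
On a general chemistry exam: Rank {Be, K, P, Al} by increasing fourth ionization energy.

P, K, Al, Be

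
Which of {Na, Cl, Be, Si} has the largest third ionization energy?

IE_3 is the cost of taking one more electron from the +2 cation: Na²⁺ is already 1 electron into the core; Cl²⁺ still has 5 valence electrons; Be²⁺ is the bare [He] core; Si²⁺ still has 2 valence electrons.
Core electrons are held far more tightly than valence electrons, so Na and Be top the IE_3 order.
Valence configurations: Cl²⁺ [Ne]3s²3p³, Si²⁺ [Ne]3s².
The numbers (kJ/mol): Na 6910, Cl 3822, Be 14849, Si 3232.
So the third ionization energies run Si < Cl < Na < Be.

Be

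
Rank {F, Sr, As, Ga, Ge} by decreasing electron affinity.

Atoms with high Z_eff and room in the valence shell (especially the halogens) have the most exothermic electron affinities.
Neither a single period nor a single group — weigh both effects.
Ga > Sr: relative to Sr, both the across-period and down-group shifts push Ga's electron affinity up.
As > Ga: both are in period 4; the period trend gives As the larger value.
Ge > As: this pair runs against the simple trend — see the exception note.
F > Ge: relative to Ge, both the across-period and down-group shifts push F's electron affinity up.
Note the exception: Ge has a higher electron affinity than As, contrary to the simple trend — adding an electron to As's half-filled 4p³ is unfavourable, so Ge (4p²) has the more exothermic EA.
Approximate values (kJ/mol): F 328, Ga 29, Ge 119, As 78, Sr 5.
So from highest to lowest: F > Ge > As > Ga > Sr.

F > Ge > As > Ga > Sr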